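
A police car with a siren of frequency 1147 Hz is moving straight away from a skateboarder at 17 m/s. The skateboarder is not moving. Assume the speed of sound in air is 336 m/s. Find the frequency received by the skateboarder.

With the source moving away from a stationary observer, f' = f · v/(v + v_s).
f' = 1147 × 336/(336 + 17) = 1147 × 336/353 ≈ 1092 Hz.

1092 Hz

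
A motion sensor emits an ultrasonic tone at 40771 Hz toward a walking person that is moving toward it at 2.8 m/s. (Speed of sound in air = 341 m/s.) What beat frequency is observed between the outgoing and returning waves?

The walking person first receives the wave as a moving observer: f₁ = f₀ · (v + u)/v = 40771 × (341 + 2.8)/341 ≈ 41106 Hz.
On reflection it acts as a source moving toward the stationary detector: f₂ = f₁ · v/(v − u) = 41106 × 341/338.2 ≈ 41446 Hz.
Beat frequency: |f₂ − f₀| = 2u·f₀/(v − u) = 2 × 2.8 × 40771/338.2 ≈ 675 Hz.

675 Hz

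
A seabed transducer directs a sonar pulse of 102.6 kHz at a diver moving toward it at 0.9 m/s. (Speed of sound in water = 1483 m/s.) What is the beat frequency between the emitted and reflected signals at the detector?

125 Hz

At the diver (a moving observer), f₁ = f₀ · (v + u)/v = 102.6 × 1483.9/1483 ≈ 102.6623 kHz.
The reflection then acts as a moving source: f₂ = f₁ · v/(v − u) ≈ 102.7246 kHz.
Beat frequency (with f₀ = 102600 Hz): |f₂ − f₀| = 2u·f₀/(v − u) = 2 × 0.9 × 102600/1482.1 ≈ 125 Hz.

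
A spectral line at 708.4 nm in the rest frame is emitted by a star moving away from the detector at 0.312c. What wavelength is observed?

Relativistic Doppler for wavelength: λ' = λ₀ · √((1 + β)/(1 − β)).
λ' = 708.4 × √(1.3120/0.6880) = 708.4 × 1.38093 ≈ 978.3 nm.

978.3 nm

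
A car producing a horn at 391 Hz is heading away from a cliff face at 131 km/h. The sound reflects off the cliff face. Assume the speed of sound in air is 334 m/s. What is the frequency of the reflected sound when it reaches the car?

314 Hz

131 km/h = 36.39 m/s.
The cliff face receives the sound from a moving source: f₁ = f₀ · v/(v + v_e) = 391 × 334/370.39 ≈ 353 Hz.
On the return leg the car is a moving observer: f₂ = f₁ · (v − v_e)/v = 353 × 297.61/334 ≈ 314 Hz.
Equivalently f₂ = f₀ · (v − v_e)/(v + v_e).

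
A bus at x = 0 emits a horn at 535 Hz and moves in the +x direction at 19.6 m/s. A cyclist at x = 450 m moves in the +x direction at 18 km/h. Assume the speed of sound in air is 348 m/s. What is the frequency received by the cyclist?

18 km/h = 5 m/s.
The observer lies on the +x side, so the source is heading toward the observer and the observer is heading away from the source.
Both move, so f' = f · (v − v_o)/(v − v_s).
f' = 535 × (348 − 5)/(348 − 19.6) = 535 × 343/328.4 ≈ 559 Hz.

559 Hz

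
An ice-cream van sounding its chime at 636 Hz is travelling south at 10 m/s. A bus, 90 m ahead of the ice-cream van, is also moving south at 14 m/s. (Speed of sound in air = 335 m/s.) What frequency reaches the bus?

The bus is ahead, so the ice-cream van is moving toward it while the bus is moving away from the ice-cream van.
Both move, so f' = f · (v − v_o)/(v − v_s).
f' = 636 × (335 − 14)/(335 − 10) = 636 × 321/325 ≈ 628 Hz.

628 Hz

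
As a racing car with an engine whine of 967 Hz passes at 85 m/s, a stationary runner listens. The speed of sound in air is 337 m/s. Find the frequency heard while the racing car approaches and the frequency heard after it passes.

Approaching: f₁ = f · v/(v − v_s) = 967 × 337/252 ≈ 1293 Hz.
Receding: f₂ = f · v/(v + v_s) = 967 × 337/422 ≈ 772 Hz.

1293 Hz approaching; 772 Hz receding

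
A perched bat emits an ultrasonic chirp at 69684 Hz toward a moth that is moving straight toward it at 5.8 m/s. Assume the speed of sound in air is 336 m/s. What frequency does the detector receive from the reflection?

The moth first receives the wave as a moving observer: f₁ = f₀ · (v + u)/v = 69684 × (336 + 5.8)/336 ≈ 70887 Hz.
On reflection it acts as a source moving toward the stationary detector: f₂ = f₁ · v/(v − u) = 70887 × 336/330.2 ≈ 72132 Hz.

72132 Hz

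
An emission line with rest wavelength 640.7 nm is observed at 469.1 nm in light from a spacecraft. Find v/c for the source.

λ'/λ₀ = 0.7322 < 1 (blueshift), so the source is approaching.
λ'/λ₀ = √((1 − β)/(1 + β)) for an approaching source ⇒ β = (1 − r²)/(1 + r²) with r = λ'/λ₀.
β = (1 − 0.5361)/(1 + 0.5361) ≈ 0.302.

0.302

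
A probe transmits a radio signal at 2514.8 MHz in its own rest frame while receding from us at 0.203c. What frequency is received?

2046.9 MHz

Relativistic Doppler for frequency: f' = f₀ · √((1 − β)/(1 + β)).
f' = 2514.8 × √(0.7970/1.2030) = 2514.8 × 0.81395 ≈ 2046.9 MHz.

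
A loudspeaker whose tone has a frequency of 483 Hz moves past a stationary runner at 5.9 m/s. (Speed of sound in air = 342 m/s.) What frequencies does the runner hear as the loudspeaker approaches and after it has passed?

491 Hz approaching; 475 Hz receding

Approaching: f₁ = f · v/(v − v_s) = 483 × 342/336.1 ≈ 491 Hz.
Receding: f₂ = f · v/(v + v_s) = 483 × 342/347.9 ≈ 475 Hz.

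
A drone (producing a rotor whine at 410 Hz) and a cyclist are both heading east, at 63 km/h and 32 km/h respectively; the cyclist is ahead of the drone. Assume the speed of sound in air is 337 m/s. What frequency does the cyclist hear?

421 Hz

63 km/h = 17.5 m/s; 32 km/h = 8.889 m/s.
The cyclist is ahead, so the drone is moving toward it while the cyclist is moving away from the drone.
With source approaching and observer receding, f' = f · (v − v_o)/(v − v_s).
f' = 410 × (337 − 8.889)/(337 − 17.5) = 410 × 328.11/319.5 ≈ 421 Hz.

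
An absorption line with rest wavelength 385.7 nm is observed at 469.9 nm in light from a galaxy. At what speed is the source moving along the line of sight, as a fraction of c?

0.195

λ'/λ₀ = 1.2183 > 1 (redshift), so the source is receding.
λ'/λ₀ = √((1 + β)/(1 − β)) for a receding source ⇒ β = (r² − 1)/(r² + 1) with r = λ'/λ₀.
β = (1.4843 − 1)/(1.4843 + 1) ≈ 0.195.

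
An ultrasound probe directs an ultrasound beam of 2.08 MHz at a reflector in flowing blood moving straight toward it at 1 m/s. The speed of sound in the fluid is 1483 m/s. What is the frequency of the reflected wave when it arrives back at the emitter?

2.083 MHz

The reflector in flowing blood first receives the wave as a moving observer: f₁ = f₀ · (v + u)/v = 2.08 × (1483 + 1)/1483 ≈ 2.081 MHz.
The reflection then acts as a moving source: f₂ = f₁ · v/(v − u) ≈ 2.083 MHz.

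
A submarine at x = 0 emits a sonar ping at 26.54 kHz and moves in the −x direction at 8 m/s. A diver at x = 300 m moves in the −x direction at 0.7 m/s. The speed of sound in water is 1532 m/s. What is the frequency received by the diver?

The observer lies on the +x side, so the source is heading away from the observer and the observer is heading toward the source.
Both move, so f' = f · (v + v_o)/(v + v_s).
f' = 26.54 × (1532 + 0.7)/(1532 + 8) = 26.54 × 1532.7/1540 ≈ 26.4 kHz.

26.4 kHz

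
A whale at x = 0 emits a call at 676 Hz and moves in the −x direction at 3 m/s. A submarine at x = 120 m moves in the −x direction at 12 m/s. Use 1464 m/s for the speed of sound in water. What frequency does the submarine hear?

The observer lies on the +x side, so the source is heading away from the observer and the observer is heading toward the source.
General Doppler shift: f' = f · (v + v_o)/(v + v_s).
f' = 676 × (1464 + 12)/(1464 + 3) = 676 × 1476/1467 ≈ 680 Hz.

680 Hz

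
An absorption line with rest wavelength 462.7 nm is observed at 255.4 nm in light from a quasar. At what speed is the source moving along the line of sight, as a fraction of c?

λ'/λ₀ = 0.5520 < 1 (blueshift), so the source is approaching.
λ'/λ₀ = √((1 − β)/(1 + β)) for an approaching source ⇒ β = (1 − r²)/(1 + r²) with r = λ'/λ₀.
β = (1 − 0.3047)/(1 + 0.3047) ≈ 0.533.

0.533c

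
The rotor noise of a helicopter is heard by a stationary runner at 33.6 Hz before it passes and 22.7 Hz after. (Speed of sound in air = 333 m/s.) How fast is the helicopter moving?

64 m/s

f₁/f₂ = (v + v_s)/(v − v_s), so v_s = v · (f₁ − f₂)/(f₁ + f₂).
v_s = 333 × (33.6 − 22.7)/(33.6 + 22.7) = 333 × 10.9/56.3 ≈ 64 m/s.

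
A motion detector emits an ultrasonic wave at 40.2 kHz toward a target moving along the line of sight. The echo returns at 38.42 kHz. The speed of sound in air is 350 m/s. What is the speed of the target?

Double Doppler shift off a moving reflector: f₂ = f₀ · (v + u)/(v − u) (u > 0 toward emitter).
Rearranging, u = v · (f₂ − f₀)/(f₂ + f₀) = 350 × -1.78/78.62 ≈ -7.9 m/s.
So the target is moving at 7.9 m/s away from the emitter.

7.9 m/s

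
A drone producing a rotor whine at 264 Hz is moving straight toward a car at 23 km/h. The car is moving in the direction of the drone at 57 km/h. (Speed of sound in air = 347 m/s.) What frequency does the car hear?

281 Hz

23 km/h = 6.389 m/s; 57 km/h = 15.83 m/s.
With source approaching and observer approaching, f' = f · (v + v_o)/(v − v_s).
f' = 264 × (347 + 15.83)/(347 − 6.389) = 264 × 362.83/340.61 ≈ 281 Hz.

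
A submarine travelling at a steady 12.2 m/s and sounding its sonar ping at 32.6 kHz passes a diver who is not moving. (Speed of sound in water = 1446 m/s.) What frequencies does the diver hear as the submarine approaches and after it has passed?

Approaching: f₁ = f · v/(v − v_s) = 32.6 × 1446/1433.8 ≈ 32.9 kHz.
Receding: f₂ = f · v/(v + v_s) = 32.6 × 1446/1458.2 ≈ 32.3 kHz.

32.9 kHz approaching; 32.3 kHz receding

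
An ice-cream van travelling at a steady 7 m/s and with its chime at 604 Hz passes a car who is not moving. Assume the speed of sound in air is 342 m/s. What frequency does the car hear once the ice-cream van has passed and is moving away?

Receding: f₂ = f · v/(v + v_s) = 604 × 342/349 ≈ 592 Hz.

592 Hz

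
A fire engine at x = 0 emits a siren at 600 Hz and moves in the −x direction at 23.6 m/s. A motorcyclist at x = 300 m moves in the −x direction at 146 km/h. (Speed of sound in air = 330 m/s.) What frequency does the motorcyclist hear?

146 km/h = 40.56 m/s.
The observer lies on the +x side, so the source is heading away from the observer and the observer is heading toward the source.
With source receding and observer approaching, f' = f · (v + v_o)/(v + v_s).
f' = 600 × (330 + 40.56)/(330 + 23.6) = 600 × 370.56/353.6 ≈ 629 Hz.

629 Hz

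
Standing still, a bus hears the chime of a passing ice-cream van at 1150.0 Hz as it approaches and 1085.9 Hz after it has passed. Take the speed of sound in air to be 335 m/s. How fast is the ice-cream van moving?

f₁/f₂ = (v + v_s)/(v − v_s), so v_s = v · (f₁ − f₂)/(f₁ + f₂).
v_s = 335 × (1150.0 − 1085.9)/(1150.0 + 1085.9) = 335 × 64.1/2235.9 ≈ 9.6 m/s.

9.6 m/s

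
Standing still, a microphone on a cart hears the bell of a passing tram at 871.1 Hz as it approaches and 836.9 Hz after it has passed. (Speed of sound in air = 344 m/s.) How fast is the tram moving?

f₁/f₂ = (v + v_s)/(v − v_s), so v_s = v · (f₁ − f₂)/(f₁ + f₂).
v_s = 344 × (871.1 − 836.9)/(871.1 + 836.9) = 344 × 34.2/1708.0 ≈ 6.9 m/s.

6.9 m/s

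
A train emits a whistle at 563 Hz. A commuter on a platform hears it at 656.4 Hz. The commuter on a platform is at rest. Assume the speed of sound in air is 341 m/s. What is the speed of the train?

49 m/s

f' > f, so the train is approaching.
f' = f · v/(v − v_s) ⇒ v_s = v · |1 − f/f'|.
v_s = 341 × |1 − 563/656.4| = 341 × 0.1423 ≈ 49 m/s.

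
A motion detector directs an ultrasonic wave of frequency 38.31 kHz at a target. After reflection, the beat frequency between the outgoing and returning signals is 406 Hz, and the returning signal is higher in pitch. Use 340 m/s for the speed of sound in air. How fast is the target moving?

1.79 m/s

Double Doppler shift off a moving reflector: f₂ = f₀ · (v + u)/(v − u) (u > 0 toward emitter).
Returning signal is higher, so f₂ = f₀ + Δf = 38310 + 406 = 38716 Hz.
Rearranging, u = v · (f₂ − f₀)/(f₂ + f₀) = 340 × 406/77026 ≈ 1.79 m/s.
So the target is moving at 1.79 m/s toward the emitter.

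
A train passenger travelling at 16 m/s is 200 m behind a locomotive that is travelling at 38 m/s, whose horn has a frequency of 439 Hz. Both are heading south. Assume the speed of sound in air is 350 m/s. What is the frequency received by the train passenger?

The train passenger is behind, so the locomotive is moving away from it while the train passenger is moving toward the locomotive.
With source receding and observer approaching, f' = f · (v + v_o)/(v + v_s).
f' = 439 × (350 + 16)/(350 + 38) = 439 × 366/388 ≈ 414 Hz.

414 Hz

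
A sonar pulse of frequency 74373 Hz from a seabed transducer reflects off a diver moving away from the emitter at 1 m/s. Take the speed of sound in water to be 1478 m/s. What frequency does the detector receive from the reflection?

74272 Hz

The diver first receives the wave as a moving observer: f₁ = f₀ · (v − u)/v = 74373 × (1478 − 1)/1478 ≈ 74323 Hz.
The reflection then acts as a moving source: f₂ = f₁ · v/(v + u) ≈ 74272 Hz.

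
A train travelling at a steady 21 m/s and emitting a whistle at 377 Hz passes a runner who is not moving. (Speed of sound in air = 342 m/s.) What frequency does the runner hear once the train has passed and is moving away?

Receding: f₂ = f · v/(v + v_s) = 377 × 342/363 ≈ 355 Hz.

355 Hz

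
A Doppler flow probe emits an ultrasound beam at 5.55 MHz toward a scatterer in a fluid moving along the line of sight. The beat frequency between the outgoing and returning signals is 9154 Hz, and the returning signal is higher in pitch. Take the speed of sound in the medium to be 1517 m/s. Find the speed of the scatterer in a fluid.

1.25 m/s

Double Doppler shift off a moving reflector: f₂ = f₀ · (v + u)/(v − u) (u > 0 toward emitter).
Returning signal is higher, so f₂ = f₀ + Δf = 5550000 + 9154 = 5559154 Hz.
Rearranging, u = v · (f₂ − f₀)/(f₂ + f₀) = 1517 × 9154/11109154 ≈ 1.25 m/s.
So the scatterer in a fluid is moving at 1.25 m/s toward the emitter.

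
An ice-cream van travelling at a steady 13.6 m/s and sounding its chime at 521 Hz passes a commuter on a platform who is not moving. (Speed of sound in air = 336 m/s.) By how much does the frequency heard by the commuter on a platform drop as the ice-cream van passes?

42.2 Hz

Approaching: f₁ = f · v/(v − v_s) = 521 × 336/322.4 ≈ 543.0 Hz.
Receding: f₂ = f · v/(v + v_s) = 521 × 336/349.6 ≈ 500.7 Hz.
Drop: f₁ − f₂ = 2f·v·v_s/(v² − v_s²) = 2 × 521 × 336 × 13.6/(336² − 13.6²) ≈ 42.2 Hz.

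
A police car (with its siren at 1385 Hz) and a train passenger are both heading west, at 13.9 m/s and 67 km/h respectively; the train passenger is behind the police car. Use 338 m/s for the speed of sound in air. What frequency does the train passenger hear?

67 km/h = 18.61 m/s.
The train passenger is behind, so the police car is moving away from it while the train passenger is moving toward the police car.
With source receding and observer approaching, f' = f · (v + v_o)/(v + v_s).
f' = 1385 × (338 + 18.61)/(338 + 13.9) = 1385 × 356.61/351.9 ≈ 1404 Hz.

1404 Hz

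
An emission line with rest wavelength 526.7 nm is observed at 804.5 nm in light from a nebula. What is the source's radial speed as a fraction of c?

0.400

λ'/λ₀ = 1.5274 > 1 (redshift), so the source is receding.
λ'/λ₀ = √((1 + β)/(1 − β)) for a receding source ⇒ β = (r² − 1)/(r² + 1) with r = λ'/λ₀.
β = (2.3331 − 1)/(2.3331 + 1) ≈ 0.400.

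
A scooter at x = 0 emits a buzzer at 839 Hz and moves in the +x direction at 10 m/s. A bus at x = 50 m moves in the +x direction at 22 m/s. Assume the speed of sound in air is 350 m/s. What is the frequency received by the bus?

809 Hz

The observer lies on the +x side, so the source is heading toward the observer and the observer is heading away from the source.
Both move, so f' = f · (v − v_o)/(v − v_s).
f' = 839 × (350 − 22)/(350 − 10) = 839 × 328/340 ≈ 809 Hz.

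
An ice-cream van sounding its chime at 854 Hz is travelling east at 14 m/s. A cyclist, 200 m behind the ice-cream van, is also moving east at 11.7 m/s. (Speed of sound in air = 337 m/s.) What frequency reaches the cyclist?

848 Hz

The cyclist is behind, so the ice-cream van is moving away from it while the cyclist is moving toward the ice-cream van.
General Doppler shift: f' = f · (v + v_o)/(v + v_s).
f' = 854 × (337 + 11.7)/(337 + 14) = 854 × 348.7/351 ≈ 848 Hz.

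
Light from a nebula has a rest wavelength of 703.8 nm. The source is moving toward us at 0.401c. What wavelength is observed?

Relativistic Doppler for wavelength: λ' = λ₀ · √((1 − β)/(1 + β)).
λ' = 703.8 × √(0.5990/1.4010) = 703.8 × 0.65387 ≈ 460.2 nm.

460.2 nm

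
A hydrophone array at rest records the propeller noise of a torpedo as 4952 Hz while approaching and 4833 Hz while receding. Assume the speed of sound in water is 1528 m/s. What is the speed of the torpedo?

18.6 m/s

f₁/f₂ = (v + v_s)/(v − v_s), so v_s = v · (f₁ − f₂)/(f₁ + f₂).
v_s = 1528 × (4952 − 4833)/(4952 + 4833) = 1528 × 119/9785 ≈ 18.6 m/s.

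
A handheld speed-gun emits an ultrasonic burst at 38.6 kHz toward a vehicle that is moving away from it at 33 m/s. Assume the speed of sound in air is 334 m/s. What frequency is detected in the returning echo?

31.7 kHz

At the vehicle (a moving observer), f₁ = f₀ · (v − u)/v = 38.6 × 301/334 ≈ 34.8 kHz.
On reflection it acts as a source moving away from the stationary detector: f₂ = f₁ · v/(v + u) = 34.8 × 334/367 ≈ 31.7 kHz.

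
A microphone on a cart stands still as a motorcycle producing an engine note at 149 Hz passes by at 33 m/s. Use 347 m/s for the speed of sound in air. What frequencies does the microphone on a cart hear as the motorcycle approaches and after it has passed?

165 Hz approaching; 136 Hz receding

Approaching: f₁ = f · v/(v − v_s) = 149 × 347/314 ≈ 165 Hz.
Receding: f₂ = f · v/(v + v_s) = 149 × 347/380 ≈ 136 Hz.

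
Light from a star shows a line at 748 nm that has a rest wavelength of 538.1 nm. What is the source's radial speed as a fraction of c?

0.318c

λ'/λ₀ = 1.3901 > 1 (redshift), so the source is receding.
λ'/λ₀ = √((1 + β)/(1 − β)) for a receding source ⇒ β = (r² − 1)/(r² + 1) with r = λ'/λ₀.
β = (1.9323 − 1)/(1.9323 + 1) ≈ 0.318.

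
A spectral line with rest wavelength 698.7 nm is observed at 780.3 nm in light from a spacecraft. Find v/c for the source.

0.110c

λ'/λ₀ = 1.1168 > 1 (redshift), so the source is receding.
λ'/λ₀ = √((1 + β)/(1 − β)) for a receding source ⇒ β = (r² − 1)/(r² + 1) with r = λ'/λ₀.
β = (1.2472 − 1)/(1.2472 + 1) ≈ 0.110.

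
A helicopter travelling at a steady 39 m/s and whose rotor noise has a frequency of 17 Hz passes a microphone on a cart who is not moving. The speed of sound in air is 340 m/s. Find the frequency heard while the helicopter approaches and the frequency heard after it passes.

19.2 Hz approaching; 15.3 Hz receding

Approaching: f₁ = f · v/(v − v_s) = 17 × 340/301 ≈ 19.2 Hz.
Receding: f₂ = f · v/(v + v_s) = 17 × 340/379 ≈ 15.3 Hz.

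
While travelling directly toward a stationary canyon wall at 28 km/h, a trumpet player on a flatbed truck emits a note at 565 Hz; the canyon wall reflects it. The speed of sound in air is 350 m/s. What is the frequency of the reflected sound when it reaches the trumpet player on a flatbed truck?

28 km/h = 7.778 m/s.
The canyon wall receives the sound from a moving source: f₁ = f₀ · v/(v − v_e) = 565 × 350/342.22 ≈ 578 Hz.
On the return leg the trumpet player on a flatbed truck is a moving observer: f₂ = f₁ · (v + v_e)/v = 578 × 357.78/350 ≈ 591 Hz.

591 Hz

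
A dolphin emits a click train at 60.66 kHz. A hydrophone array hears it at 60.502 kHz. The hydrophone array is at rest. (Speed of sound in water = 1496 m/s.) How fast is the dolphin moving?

f' < f, so the dolphin is receding.
f' = f · v/(v + v_s) ⇒ v_s = v · |1 − f/f'|.
v_s = 1496 × |1 − 60.66/60.502| = 1496 × 0.002611 ≈ 3.9 m/s.

3.9 m/s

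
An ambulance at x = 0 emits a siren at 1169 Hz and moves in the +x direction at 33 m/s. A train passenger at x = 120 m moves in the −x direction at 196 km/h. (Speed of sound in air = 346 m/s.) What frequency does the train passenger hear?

1496 Hz

196 km/h = 54.44 m/s.
The observer lies on the +x side, so the source is heading toward the observer and the observer is heading toward the source.
Both move, so f' = f · (v + v_o)/(v − v_s).
f' = 1169 × (346 + 54.44)/(346 − 33) = 1169 × 400.44/313 ≈ 1496 Hz.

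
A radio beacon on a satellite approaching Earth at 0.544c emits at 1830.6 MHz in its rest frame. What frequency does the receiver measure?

Relativistic Doppler for frequency: f' = f₀ · √((1 + β)/(1 − β)).
f' = 1830.6 × √(1.5440/0.4560) = 1830.6 × 1.84010 ≈ 3368.5 MHz.

3368.5 MHz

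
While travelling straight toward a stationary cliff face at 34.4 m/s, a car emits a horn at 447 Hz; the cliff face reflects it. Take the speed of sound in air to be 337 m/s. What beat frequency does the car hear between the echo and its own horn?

102 Hz

The cliff face receives the sound from a moving source: f₁ = f₀ · v/(v − v_e) = 447 × 337/302.6 ≈ 497.8 Hz.
On the return leg the car is a moving observer: f₂ = f₁ · (v + v_e)/v = 497.8 × 371.4/337 ≈ 548.6 Hz.
Equivalently f₂ = f₀ · (v + v_e)/(v − v_e).
Beat against the emitted tone: |f₂ − f₀| = 2v_e·f₀/(v − v_e) = 2 × 34.4 × 447/302.6 ≈ 102 Hz.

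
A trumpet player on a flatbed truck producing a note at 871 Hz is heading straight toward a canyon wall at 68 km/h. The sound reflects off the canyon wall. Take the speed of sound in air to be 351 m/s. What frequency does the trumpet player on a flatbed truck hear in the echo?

970 Hz

68 km/h = 18.89 m/s.
The canyon wall receives the sound from a moving source: f₁ = f₀ · v/(v − v_e) = 871 × 351/332.11 ≈ 921 Hz.
On the return leg the trumpet player on a flatbed truck is a moving observer: f₂ = f₁ · (v + v_e)/v = 921 × 369.89/351 ≈ 970 Hz.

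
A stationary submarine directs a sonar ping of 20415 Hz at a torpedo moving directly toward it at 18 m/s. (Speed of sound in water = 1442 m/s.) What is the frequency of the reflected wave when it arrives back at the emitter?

20931 Hz

At the torpedo (a moving observer), f₁ = f₀ · (v + u)/v = 20415 × 1460/1442 ≈ 20670 Hz.
The reflection then acts as a moving source: f₂ = f₁ · v/(v − u) ≈ 20931 Hz.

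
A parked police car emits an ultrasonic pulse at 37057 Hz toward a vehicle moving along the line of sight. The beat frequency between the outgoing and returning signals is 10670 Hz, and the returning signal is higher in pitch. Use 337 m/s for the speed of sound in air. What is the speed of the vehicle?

42 m/s

Double Doppler shift off a moving reflector: f₂ = f₀ · (v + u)/(v − u) (u > 0 toward emitter).
Returning signal is higher, so f₂ = f₀ + Δf = 37057 + 10670 = 47727 Hz.
Rearranging, u = v · (f₂ − f₀)/(f₂ + f₀) = 337 × 10670/84784 ≈ 42 m/s.
So the vehicle is moving at 42 m/s toward the emitter.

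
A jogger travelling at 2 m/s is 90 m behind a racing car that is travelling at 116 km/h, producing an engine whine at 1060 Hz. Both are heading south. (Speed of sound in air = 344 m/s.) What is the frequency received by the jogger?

116 km/h = 32.22 m/s.
The jogger is behind, so the racing car is moving away from it while the jogger is moving toward the racing car.
Both move, so f' = f · (v + v_o)/(v + v_s).
f' = 1060 × (344 + 2)/(344 + 32.22) = 1060 × 346/376.22 ≈ 975 Hz.

975 Hz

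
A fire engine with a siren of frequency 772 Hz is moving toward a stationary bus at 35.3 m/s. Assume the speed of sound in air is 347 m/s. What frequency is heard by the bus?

Only the source moves, toward the listener, so f' = f · v/(v − v_s).
f' = 772 × 347/(347 − 35.3) = 772 × 347/311.7 ≈ 859 Hz.

859 Hz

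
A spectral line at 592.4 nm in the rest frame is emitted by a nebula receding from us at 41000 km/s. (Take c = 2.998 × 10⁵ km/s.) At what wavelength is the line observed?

679.8 nm

β = v/c = 41000/299800 = 0.1368.
Relativistic Doppler for wavelength: λ' = λ₀ · √((1 + β)/(1 − β)).
λ' = 592.4 × √(1.1368/0.8632) = 592.4 × 1.14754 ≈ 679.8 nm.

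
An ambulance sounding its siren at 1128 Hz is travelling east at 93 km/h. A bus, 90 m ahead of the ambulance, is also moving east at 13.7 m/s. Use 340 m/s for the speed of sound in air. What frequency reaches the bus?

1172 Hz

93 km/h = 25.83 m/s.
The bus is ahead, so the ambulance is moving toward it while the bus is moving away from the ambulance.
With source approaching and observer receding, f' = f · (v − v_o)/(v − v_s).
f' = 1128 × (340 − 13.7)/(340 − 25.83) = 1128 × 326.3/314.17 ≈ 1172 Hz.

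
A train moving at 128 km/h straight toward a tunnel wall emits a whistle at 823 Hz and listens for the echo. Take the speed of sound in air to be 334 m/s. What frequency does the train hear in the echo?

1019 Hz

128 km/h = 35.56 m/s.
The tunnel wall receives the sound from a moving source: f₁ = f₀ · v/(v − v_e) = 823 × 334/298.44 ≈ 921 Hz.
On the return leg the train is a moving observer: f₂ = f₁ · (v + v_e)/v = 921 × 369.56/334 ≈ 1019 Hz.
Equivalently f₂ = f₀ · (v + v_e)/(v − v_e).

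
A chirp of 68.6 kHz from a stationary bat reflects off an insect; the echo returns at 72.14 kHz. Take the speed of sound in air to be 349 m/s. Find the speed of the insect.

8.8 m/s

Double Doppler shift off a moving reflector: f₂ = f₀ · (v + u)/(v − u) (u > 0 toward emitter).
Rearranging, u = v · (f₂ − f₀)/(f₂ + f₀) = 349 × 3.54/140.74 ≈ 8.8 m/s.
So the insect is moving at 8.8 m/s toward the emitter.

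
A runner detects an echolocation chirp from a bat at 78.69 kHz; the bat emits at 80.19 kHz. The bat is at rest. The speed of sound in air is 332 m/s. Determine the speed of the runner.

f' < f, so the runner is receding.
f' = f · (v − v_o)/v ⇒ v_o = v · |f'/f − 1|.
v_o = 332 × |78.69/80.19 − 1| = 332 × 0.01871 ≈ 6.2 m/s.

6.2 m/s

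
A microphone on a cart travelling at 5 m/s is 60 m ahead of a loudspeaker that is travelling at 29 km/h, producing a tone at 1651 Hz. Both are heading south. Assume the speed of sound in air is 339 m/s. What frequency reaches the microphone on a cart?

29 km/h = 8.056 m/s.
The microphone on a cart is ahead, so the loudspeaker is moving toward it while the microphone on a cart is moving away from the loudspeaker.
With source approaching and observer receding, f' = f · (v − v_o)/(v − v_s).
f' = 1651 × (339 − 5)/(339 − 8.056) = 1651 × 334/330.94 ≈ 1666 Hz.

1666 Hz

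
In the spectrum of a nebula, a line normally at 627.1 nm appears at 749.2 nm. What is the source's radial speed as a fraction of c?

0.176

λ'/λ₀ = 1.1947 > 1 (redshift), so the source is receding.
λ'/λ₀ = √((1 + β)/(1 − β)) for a receding source ⇒ β = (r² − 1)/(r² + 1) with r = λ'/λ₀.
β = (1.4273 − 1)/(1.4273 + 1) ≈ 0.176.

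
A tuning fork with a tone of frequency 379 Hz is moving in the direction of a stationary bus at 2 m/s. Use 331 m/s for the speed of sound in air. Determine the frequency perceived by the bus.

381 Hz

Only the source moves, toward the listener, so f' = f · v/(v − v_s).
f' = 379 × 331/(331 − 2) = 379 × 331/329 ≈ 381 Hz.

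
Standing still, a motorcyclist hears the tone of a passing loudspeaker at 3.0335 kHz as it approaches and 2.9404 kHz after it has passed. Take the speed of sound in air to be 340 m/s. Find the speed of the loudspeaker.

f₁/f₂ = (v + v_s)/(v − v_s), so v_s = v · (f₁ − f₂)/(f₁ + f₂).
v_s = 340 × (3.0335 − 2.9404)/(3.0335 + 2.9404) = 340 × 0.0931/5.9739 ≈ 5.3 m/s.

5.3 m/s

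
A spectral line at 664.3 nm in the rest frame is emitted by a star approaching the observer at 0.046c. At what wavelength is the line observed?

Relativistic Doppler for wavelength: λ' = λ₀ · √((1 − β)/(1 + β)).
λ' = 664.3 × √(0.9540/1.0460) = 664.3 × 0.95501 ≈ 634.4 nm.

634.4 nm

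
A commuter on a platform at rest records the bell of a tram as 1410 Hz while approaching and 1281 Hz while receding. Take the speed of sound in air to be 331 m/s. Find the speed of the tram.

15.9 m/s

f₁/f₂ = (v + v_s)/(v − v_s), so v_s = v · (f₁ − f₂)/(f₁ + f₂).
v_s = 331 × (1410 − 1281)/(1410 + 1281) = 331 × 129/2691 ≈ 15.9 m/s.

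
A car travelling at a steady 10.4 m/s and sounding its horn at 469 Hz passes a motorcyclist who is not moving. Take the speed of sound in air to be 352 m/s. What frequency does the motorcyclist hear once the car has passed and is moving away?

456 Hz

Receding: f₂ = f · v/(v + v_s) = 469 × 352/362.4 ≈ 456 Hz.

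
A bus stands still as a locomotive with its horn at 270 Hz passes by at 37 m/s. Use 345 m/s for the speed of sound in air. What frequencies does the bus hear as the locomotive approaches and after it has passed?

Approaching: f₁ = f · v/(v − v_s) = 270 × 345/308 ≈ 302 Hz.
Receding: f₂ = f · v/(v + v_s) = 270 × 345/382 ≈ 244 Hz.

302 Hz approaching; 244 Hz receding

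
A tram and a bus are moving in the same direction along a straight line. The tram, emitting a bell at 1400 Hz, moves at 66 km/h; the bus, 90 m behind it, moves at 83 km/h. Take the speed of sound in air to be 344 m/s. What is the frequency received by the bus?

66 km/h = 18.33 m/s; 83 km/h = 23.06 m/s.
The bus is behind, so the tram is moving away from it while the bus is moving toward the tram.
General Doppler shift: f' = f · (v + v_o)/(v + v_s).
f' = 1400 × (344 + 23.06)/(344 + 18.33) = 1400 × 367.06/362.33 ≈ 1418 Hz.

1418 Hz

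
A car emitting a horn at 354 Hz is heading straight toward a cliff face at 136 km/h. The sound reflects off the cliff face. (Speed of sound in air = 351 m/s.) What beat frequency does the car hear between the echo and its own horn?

136 km/h = 37.78 m/s.
The cliff face receives the sound from a moving source: f₁ = f₀ · v/(v − v_e) = 354 × 351/313.22 ≈ 396.7 Hz.
On the return leg the car is a moving observer: f₂ = f₁ · (v + v_e)/v = 396.7 × 388.78/351 ≈ 439.4 Hz.
Equivalently f₂ = f₀ · (v + v_e)/(v − v_e).
Beat against the emitted tone: |f₂ − f₀| = 2v_e·f₀/(v − v_e) = 2 × 37.78 × 354/313.22 ≈ 85 Hz.

85 Hz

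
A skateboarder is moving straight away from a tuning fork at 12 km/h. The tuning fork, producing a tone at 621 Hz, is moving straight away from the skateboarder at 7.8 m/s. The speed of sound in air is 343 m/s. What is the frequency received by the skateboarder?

601 Hz

12 km/h = 3.333 m/s.
With source receding and observer receding, f' = f · (v − v_o)/(v + v_s).
f' = 621 × (343 − 3.333)/(343 + 7.8) = 621 × 339.67/350.8 ≈ 601 Hz.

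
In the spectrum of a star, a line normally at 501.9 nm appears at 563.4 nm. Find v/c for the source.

λ'/λ₀ = 1.1225 > 1 (redshift), so the source is receding.
λ'/λ₀ = √((1 + β)/(1 − β)) for a receding source ⇒ β = (r² − 1)/(r² + 1) with r = λ'/λ₀.
β = (1.2601 − 1)/(1.2601 + 1) ≈ 0.115.

0.115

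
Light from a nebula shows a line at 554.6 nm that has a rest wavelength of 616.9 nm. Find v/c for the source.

0.106

λ'/λ₀ = 0.8990 < 1 (blueshift), so the source is approaching.
λ'/λ₀ = √((1 − β)/(1 + β)) for an approaching source ⇒ β = (1 − r²)/(1 + r²) with r = λ'/λ₀.
β = (1 − 0.8082)/(1 + 0.8082) ≈ 0.106.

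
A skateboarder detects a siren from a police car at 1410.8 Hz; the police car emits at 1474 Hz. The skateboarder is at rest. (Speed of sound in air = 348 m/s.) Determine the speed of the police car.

15.6 m/s

f' < f, so the police car is receding.
f' = f · v/(v + v_s) ⇒ v_s = v · |1 − f/f'|.
v_s = 348 × |1 − 1474/1410.8| = 348 × 0.0448 ≈ 15.6 m/s.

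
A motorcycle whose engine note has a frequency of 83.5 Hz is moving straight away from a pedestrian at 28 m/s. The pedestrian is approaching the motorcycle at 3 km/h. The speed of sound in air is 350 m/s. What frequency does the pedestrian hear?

3 km/h = 0.8333 m/s.
Both move, so f' = f · (v + v_o)/(v + v_s).
f' = 83.5 × (350 + 0.8333)/(350 + 28) = 83.5 × 350.83/378 ≈ 77 Hz.

77 Hz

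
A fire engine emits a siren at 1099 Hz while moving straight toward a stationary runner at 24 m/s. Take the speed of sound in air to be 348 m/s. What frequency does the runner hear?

1180 Hz

Only the source moves, toward the listener, so f' = f · v/(v − v_s).
f' = 1099 × 348/(348 − 24) = 1099 × 348/324 ≈ 1180 Hz.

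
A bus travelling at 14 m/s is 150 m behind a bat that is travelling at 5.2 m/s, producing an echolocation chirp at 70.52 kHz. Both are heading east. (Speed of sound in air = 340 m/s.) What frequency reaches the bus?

The bus is behind, so the bat is moving away from it while the bus is moving toward the bat.
Both move, so f' = f · (v + v_o)/(v + v_s).
f' = 70.52 × (340 + 14)/(340 + 5.2) = 70.52 × 354/345.2 ≈ 72.3 kHz.

72.3 kHz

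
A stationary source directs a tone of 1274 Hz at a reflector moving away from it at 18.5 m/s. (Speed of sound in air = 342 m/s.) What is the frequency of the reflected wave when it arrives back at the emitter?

1143 Hz

The reflector first receives the wave as a moving observer: f₁ = f₀ · (v − u)/v = 1274 × (342 − 18.5)/342 ≈ 1205 Hz.
The reflection then acts as a moving source: f₂ = f₁ · v/(v + u) ≈ 1143 Hz.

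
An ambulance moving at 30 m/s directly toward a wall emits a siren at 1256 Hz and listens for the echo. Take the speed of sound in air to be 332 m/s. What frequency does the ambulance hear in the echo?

The wall receives the sound from a moving source: f₁ = f₀ · v/(v − v_e) = 1256 × 332/302 ≈ 1381 Hz.
On the return leg the ambulance is a moving observer: f₂ = f₁ · (v + v_e)/v = 1381 × 362/332 ≈ 1506 Hz.

1506 Hz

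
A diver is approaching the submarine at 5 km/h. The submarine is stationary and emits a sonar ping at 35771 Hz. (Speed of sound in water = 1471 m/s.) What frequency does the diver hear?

5 km/h = 1.389 m/s.
Moving observer, stationary source: f' = f · (v + v_o)/v.
f' = 35771 × (1471 + 1.389)/1471 = 35771 × 1472.4/1471 ≈ 35805 Hz.

35805 Hz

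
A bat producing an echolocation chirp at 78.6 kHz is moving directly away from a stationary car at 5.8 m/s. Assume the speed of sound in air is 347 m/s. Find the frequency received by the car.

77.3 kHz

Moving source, stationary observer: f' = f · v/(v + v_s) since the source is receding.
f' = 78.6 × 347/(347 + 5.8) = 78.6 × 347/352.8 ≈ 77.3 kHz.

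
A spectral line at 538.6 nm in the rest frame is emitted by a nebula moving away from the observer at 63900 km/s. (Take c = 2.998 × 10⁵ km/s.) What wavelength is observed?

β = v/c = 63900/299800 = 0.2131.
Relativistic Doppler for wavelength: λ' = λ₀ · √((1 + β)/(1 − β)).
λ' = 538.6 × √(1.2131/0.7869) = 538.6 × 1.24167 ≈ 668.8 nm.

668.8 nm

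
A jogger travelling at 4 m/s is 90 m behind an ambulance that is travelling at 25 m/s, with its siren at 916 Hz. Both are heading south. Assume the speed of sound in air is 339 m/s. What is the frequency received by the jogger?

The jogger is behind, so the ambulance is moving away from it while the jogger is moving toward the ambulance.
General Doppler shift: f' = f · (v + v_o)/(v + v_s).
f' = 916 × (339 + 4)/(339 + 25) = 916 × 343/364 ≈ 863 Hz.

863 Hz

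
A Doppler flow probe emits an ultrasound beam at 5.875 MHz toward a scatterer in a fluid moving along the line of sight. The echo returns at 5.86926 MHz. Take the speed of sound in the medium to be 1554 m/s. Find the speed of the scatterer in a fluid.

Double Doppler shift off a moving reflector: f₂ = f₀ · (v + u)/(v − u) (u > 0 toward emitter).
Rearranging, u = v · (f₂ − f₀)/(f₂ + f₀) = 1554 × -0.00574/11.74426 ≈ -0.76 m/s.
So the scatterer in a fluid is moving at 0.76 m/s away from the emitter.

0.76 m/s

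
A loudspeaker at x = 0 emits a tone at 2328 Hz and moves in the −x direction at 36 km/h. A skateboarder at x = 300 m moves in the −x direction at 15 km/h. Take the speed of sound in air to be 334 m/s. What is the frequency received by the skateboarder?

36 km/h = 10 m/s; 15 km/h = 4.167 m/s.
The observer lies on the +x side, so the source is heading away from the observer and the observer is heading toward the source.
With source receding and observer approaching, f' = f · (v + v_o)/(v + v_s).
f' = 2328 × (334 + 4.167)/(334 + 10) = 2328 × 338.17/344 ≈ 2289 Hz.

2289 Hz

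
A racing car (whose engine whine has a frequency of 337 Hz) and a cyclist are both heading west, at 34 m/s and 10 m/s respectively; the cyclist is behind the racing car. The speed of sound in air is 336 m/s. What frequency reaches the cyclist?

The cyclist is behind, so the racing car is moving away from it while the cyclist is moving toward the racing car.
Both move, so f' = f · (v + v_o)/(v + v_s).
f' = 337 × (336 + 10)/(336 + 34) = 337 × 346/370 ≈ 315 Hz.

315 Hz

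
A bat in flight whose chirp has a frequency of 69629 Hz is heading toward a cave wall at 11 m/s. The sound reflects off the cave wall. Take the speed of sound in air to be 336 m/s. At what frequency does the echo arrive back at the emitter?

74342 Hz

The cave wall receives the sound from a moving source: f₁ = f₀ · v/(v − v_e) = 69629 × 336/325 ≈ 71986 Hz.
On the return leg the bat in flight is a moving observer: f₂ = f₁ · (v + v_e)/v = 71986 × 347/336 ≈ 74342 Hz.
Equivalently f₂ = f₀ · (v + v_e)/(v − v_e).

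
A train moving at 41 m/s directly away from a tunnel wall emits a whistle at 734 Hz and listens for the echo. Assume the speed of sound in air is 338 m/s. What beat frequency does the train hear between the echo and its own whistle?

The tunnel wall receives the sound from a moving source: f₁ = f₀ · v/(v + v_e) = 734 × 338/379 ≈ 654.6 Hz.
On the return leg the train is a moving observer: f₂ = f₁ · (v − v_e)/v = 654.6 × 297/338 ≈ 575.2 Hz.
Beat against the emitted tone: |f₂ − f₀| = 2v_e·f₀/(v + v_e) = 2 × 41 × 734/379 ≈ 159 Hz.

159 Hz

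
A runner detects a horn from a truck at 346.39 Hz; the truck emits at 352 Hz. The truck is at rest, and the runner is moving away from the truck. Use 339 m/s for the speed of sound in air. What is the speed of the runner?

5.4 m/s

f' = f · (v − v_o)/v ⇒ v_o = v · |f'/f − 1|.
v_o = 339 × |346.39/352 − 1| = 339 × 0.01594 ≈ 5.4 m/s.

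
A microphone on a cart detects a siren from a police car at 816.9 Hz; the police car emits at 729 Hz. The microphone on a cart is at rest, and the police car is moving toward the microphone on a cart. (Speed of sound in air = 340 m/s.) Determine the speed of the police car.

f' = f · v/(v − v_s) ⇒ v_s = v · |1 − f/f'|.
v_s = 340 × |1 − 729/816.9| = 340 × 0.1076 ≈ 37 m/s.

37 m/s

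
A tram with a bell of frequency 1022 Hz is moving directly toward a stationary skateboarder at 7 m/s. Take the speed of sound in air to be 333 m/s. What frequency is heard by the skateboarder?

1044 Hz

Moving source, stationary observer: f' = f · v/(v − v_s) since the source is approaching.
f' = 1022 × 333/(333 − 7) = 1022 × 333/326 ≈ 1044 Hz.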